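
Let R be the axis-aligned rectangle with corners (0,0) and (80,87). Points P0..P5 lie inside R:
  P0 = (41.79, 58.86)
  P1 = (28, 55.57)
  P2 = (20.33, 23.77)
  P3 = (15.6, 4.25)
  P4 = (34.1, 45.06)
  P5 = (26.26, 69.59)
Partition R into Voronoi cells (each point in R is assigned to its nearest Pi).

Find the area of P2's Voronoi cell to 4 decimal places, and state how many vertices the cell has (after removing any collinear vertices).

1. box [0,80]×[0,87]: [(0, 0) (80, 0) (80, 87) (0, 87)]
2. ⊥bis P2·P0 via (31.06,41.315): [(0, 60.3104) (0, 0) (80, 0) (80, 11.3848)]  |A|=2867.805
3. ⊥bis P2·P1 via (24.165,39.67): [(39.9916, 35.8527) (0, 45.4985) (0, 0) (80, 0) (80, 11.3848)]  |A|=2571.6293
4. ⊥bis P2·P3 via (17.965,14.01): [(39.9916, 35.8527) (0, 45.4985) (0, 18.3632) (75.7822, 0) (80, 0) (80, 11.3848)]  |A|=1875.8278
5. ⊥bis P2·P4 via (27.215,34.415): [(16.0723, 41.6219) (0, 45.4985) (0, 18.3632) (75.7822, 0) (80, 0) (80, 0.2746)]  |A|=1343.4841
6. ⊥bis P2·P5 via (23.295,46.68): [(16.0723, 41.6219) (0, 45.4985) (0, 18.3632) (75.7822, 0) (80, 0) (80, 0.2746)]  |A|=1343.4841
7. canonical 6-gon: [(16.0723, 41.6219) (0, 45.4985) (0, 18.3632) (75.7822, 0) (80, 0) (80, 0.2746)]
8. shoelace: 1343.4841

Area of P2's cell: 1343.4841 (6 vertices)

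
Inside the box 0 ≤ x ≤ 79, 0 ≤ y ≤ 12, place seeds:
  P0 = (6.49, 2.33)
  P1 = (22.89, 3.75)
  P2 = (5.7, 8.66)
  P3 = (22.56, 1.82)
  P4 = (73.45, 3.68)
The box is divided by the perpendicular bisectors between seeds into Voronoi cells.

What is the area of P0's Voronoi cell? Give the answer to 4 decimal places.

1. box [0,79]×[0,12]: [(0, 0) (79, 0) (79, 12) (0, 12)]
2. ⊥bis P0·P1 via (14.69,3.04): [(0, 0) (14.9532, 0) (13.9142, 12) (0, 12)]  |A|=173.2045
3. ⊥bis P0·P2 via (6.095,5.495): [(0, 4.7343) (0, 0) (14.9532, 0) (14.3878, 6.53)]  |A|=82.8803
4. ⊥bis P0·P3 via (14.525,2.075): [(0, 4.7343) (0, 0) (14.4591, 0) (14.5917, 4.1757) (14.3878, 6.53)]  |A|=81.8488
5. ⊥bis P0·P4 via (39.97,3.005): [(0, 4.7343) (0, 0) (14.4591, 0) (14.5917, 4.1757) (14.3878, 6.53)]  |A|=81.8488
6. canonical 5-gon: [(0, 4.7343) (0, 0) (14.4591, 0) (14.5917, 4.1757) (14.3878, 6.53)]
7. shoelace: 81.8488

Area of P0's cell: 81.8488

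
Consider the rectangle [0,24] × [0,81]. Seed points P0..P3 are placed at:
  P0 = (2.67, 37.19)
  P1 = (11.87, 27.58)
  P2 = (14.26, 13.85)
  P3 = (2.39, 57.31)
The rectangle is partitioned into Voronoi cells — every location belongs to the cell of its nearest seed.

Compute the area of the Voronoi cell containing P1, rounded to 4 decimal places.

Area of P1's cell: 392.9454

1. box [0,24]×[0,81]: [(0, 0) (24, 0) (24, 81) (0, 81)]
2. ⊥bis P1·P0 via (7.27,32.385): [(0, 25.4252) (0, 0) (24, 0) (24, 48.4012)]  |A|=885.9168
3. ⊥bis P1·P2 via (13.065,20.715): [(0, 25.4252) (0, 18.4408) (24, 22.6185) (24, 48.4012)]  |A|=393.2061
4. ⊥bis P1·P3 via (7.13,42.445): [(23.0964, 47.5362) (0, 25.4252) (0, 18.4408) (24, 22.6185) (24, 47.8243)]  |A|=392.9454
5. canonical 5-gon: [(23.0964, 47.5362) (0, 25.4252) (0, 18.4408) (24, 22.6185) (24, 47.8243)]
6. shoelace: 392.9454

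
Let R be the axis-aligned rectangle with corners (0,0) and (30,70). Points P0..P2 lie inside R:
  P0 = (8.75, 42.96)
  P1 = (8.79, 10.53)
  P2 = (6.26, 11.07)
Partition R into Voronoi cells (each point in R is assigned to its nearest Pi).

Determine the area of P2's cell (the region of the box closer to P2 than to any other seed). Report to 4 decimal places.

Area of P2's cell: 220.6331

1. box [0,30]×[0,70]: [(0, 0) (30, 0) (30, 70) (0, 70)]
2. ⊥bis P2·P0 via (7.505,27.015): [(0, 27.601) (0, 0) (30, 0) (30, 25.2586)]  |A|=792.8935
3. ⊥bis P2·P1 via (7.525,10.8): [(10.9288, 26.7477) (0, 27.601) (0, 0) (5.2199, 0)]  |A|=220.6331
4. canonical 4-gon: [(10.9288, 26.7477) (0, 27.601) (0, 0) (5.2199, 0)]
5. shoelace: 220.6331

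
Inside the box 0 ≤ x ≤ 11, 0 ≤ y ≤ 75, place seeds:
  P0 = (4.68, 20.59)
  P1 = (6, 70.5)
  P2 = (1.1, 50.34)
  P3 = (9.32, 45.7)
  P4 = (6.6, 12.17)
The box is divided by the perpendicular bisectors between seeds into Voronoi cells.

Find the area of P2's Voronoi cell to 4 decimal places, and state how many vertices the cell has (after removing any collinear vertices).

Area of P2's cell: 125.5352 (4 vertices)

1. box [0,11]×[0,75]: [(0, 0) (11, 0) (11, 75) (0, 75)]
2. ⊥bis P2·P0 via (2.89,35.465): [(0, 35.1172) (11, 36.4409) (11, 75) (0, 75)]  |A|=431.4301
3. ⊥bis P2·P1 via (3.55,60.42): [(0, 61.2828) (0, 35.1172) (11, 36.4409) (11, 58.6092)]  |A|=265.8366
4. ⊥bis P2·P3 via (5.21,48.02): [(0, 61.2828) (0, 38.7902) (11, 58.2773) (11, 58.6092)]  |A|=125.5352
5. ⊥bis P2·P4 via (3.85,31.255): [(0, 61.2828) (0, 38.7902) (11, 58.2773) (11, 58.6092)]  |A|=125.5352
6. canonical 4-gon: [(0, 61.2828) (0, 38.7902) (11, 58.2773) (11, 58.6092)]
7. shoelace: 125.5352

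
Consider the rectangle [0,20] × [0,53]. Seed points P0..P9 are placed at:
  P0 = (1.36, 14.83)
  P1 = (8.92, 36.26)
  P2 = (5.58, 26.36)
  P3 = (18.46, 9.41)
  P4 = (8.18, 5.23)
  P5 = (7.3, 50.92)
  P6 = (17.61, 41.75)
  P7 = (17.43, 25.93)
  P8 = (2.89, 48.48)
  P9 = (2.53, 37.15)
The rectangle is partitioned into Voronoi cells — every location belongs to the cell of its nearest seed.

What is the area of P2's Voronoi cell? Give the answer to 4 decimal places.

Area of P2's cell: 129.6711

1. box [0,20]×[0,53]: [(0, 0) (20, 0) (20, 53) (0, 53)]
2. ⊥bis P2·P0 via (3.47,20.595): [(0, 21.865) (20, 14.545) (20, 53) (0, 53)]  |A|=695.8998
3. ⊥bis P2·P1 via (7.25,31.31): [(0, 33.756) (0, 21.865) (20, 14.545) (20, 27.0085)]  |A|=243.5443
4. ⊥bis P2·P3 via (12.02,17.885): [(0, 33.756) (0, 21.865) (11.6476, 17.602) (20, 23.9489) (20, 27.0085)]  |A|=204.2717
5. ⊥bis P2·P4 via (6.88,15.795): [(0, 33.756) (0, 21.865) (11.6476, 17.602) (20, 23.9489) (20, 27.0085)]  |A|=204.2717
6. ⊥bis P2·P5 via (6.44,38.64): [(0, 33.756) (0, 21.865) (11.6476, 17.602) (20, 23.9489) (20, 27.0085)]  |A|=204.2717
7. ⊥bis P2·P6 via (11.595,34.055): [(0, 33.756) (0, 21.865) (11.6476, 17.602) (20, 23.9489) (20, 27.0085)]  |A|=204.2717
8. ⊥bis P2·P7 via (11.505,26.145): [(11.6387, 29.8294) (0, 33.756) (0, 21.865) (11.2009, 17.7655)]  |A|=137.6583
9. ⊥bis P2·P8 via (4.235,37.42): [(11.6387, 29.8294) (0, 33.756) (0, 21.865) (11.2009, 17.7655)]  |A|=137.6583
10. ⊥bis P2·P9 via (4.055,31.755): [(11.6387, 29.8294) (5.0758, 32.0435) (0, 30.6088) (0, 21.865) (11.2009, 17.7655)]  |A|=129.6711
11. canonical 5-gon: [(11.6387, 29.8294) (5.0758, 32.0435) (0, 30.6088) (0, 21.865) (11.2009, 17.7655)]
12. shoelace: 129.6711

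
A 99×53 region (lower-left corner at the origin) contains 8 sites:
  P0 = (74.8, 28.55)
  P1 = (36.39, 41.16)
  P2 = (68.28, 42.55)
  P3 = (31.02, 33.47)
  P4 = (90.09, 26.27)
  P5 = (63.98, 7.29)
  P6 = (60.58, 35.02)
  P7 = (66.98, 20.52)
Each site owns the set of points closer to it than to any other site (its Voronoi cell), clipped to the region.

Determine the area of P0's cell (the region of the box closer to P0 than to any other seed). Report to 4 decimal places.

Area of P0's cell: 249.3697

1. box [0,99]×[0,53]: [(0, 0) (99, 0) (99, 53) (0, 53)]
2. ⊥bis P0·P1 via (55.595,34.855): [(44.1521, 0) (99, 0) (99, 53) (61.552, 53)]  |A|=2445.8411
3. ⊥bis P0·P2 via (71.54,35.55): [(52.9864, 26.9093) (44.1521, 0) (99, 0) (99, 48.3385)]  |A|=1850.0739
4. ⊥bis P0·P3 via (52.91,31.01): [(52.9864, 26.9093) (52.1695, 24.421) (49.4251, 0) (99, 0) (99, 48.3385)]  |A|=1785.688
5. ⊥bis P0·P4 via (82.445,27.41): [(84.5632, 41.6151) (52.9864, 26.9093) (52.1695, 24.421) (49.4251, 0) (78.3577, 0)]  |A|=1007.2461
6. ⊥bis P0·P5 via (69.39,17.92): [(80.2088, 12.4139) (84.5632, 41.6151) (52.9864, 26.9093) (52.8061, 26.3601)]  |A|=437.8047
7. ⊥bis P0·P6 via (67.69,31.785): [(62.8873, 21.2295) (80.2088, 12.4139) (84.5632, 41.6151) (68.8285, 34.2872)]  |A|=353.0598
8. ⊥bis P0·P7 via (70.89,24.535): [(66.3867, 28.9205) (80.6054, 15.0736) (84.5632, 41.6151) (68.8285, 34.2872)]  |A|=249.3697
9. canonical 4-gon: [(66.3867, 28.9205) (80.6054, 15.0736) (84.5632, 41.6151) (68.8285, 34.2872)]
10. shoelace: 249.3697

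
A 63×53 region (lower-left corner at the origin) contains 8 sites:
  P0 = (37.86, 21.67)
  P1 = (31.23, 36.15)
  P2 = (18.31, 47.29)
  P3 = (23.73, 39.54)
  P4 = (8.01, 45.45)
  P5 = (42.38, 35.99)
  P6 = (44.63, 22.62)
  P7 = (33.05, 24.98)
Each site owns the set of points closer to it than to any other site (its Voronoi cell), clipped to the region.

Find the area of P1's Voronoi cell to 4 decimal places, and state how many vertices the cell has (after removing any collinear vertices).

1. box [0,63]×[0,53]: [(0, 0) (63, 0) (63, 53) (0, 53)]
2. ⊥bis P1·P0 via (34.545,28.91): [(0, 13.0928) (63, 41.9388) (63, 53) (0, 53)]  |A|=1605.5061
3. ⊥bis P1·P2 via (24.77,41.72): [(0.1434, 13.1584) (63, 41.9388) (63, 53) (34.4959, 53)]  |A|=915.4588
4. ⊥bis P1·P3 via (27.48,37.845): [(34.1473, 52.5956) (20.5437, 22.4992) (63, 41.9388) (63, 53) (34.4959, 53)]  |A|=672.0042
5. ⊥bis P1·P4 via (19.62,40.8): [(34.1473, 52.5956) (20.5437, 22.4992) (63, 41.9388) (63, 53) (34.4959, 53)]  |A|=672.0042
6. ⊥bis P1·P5 via (36.805,36.07): [(34.1473, 52.5956) (20.5437, 22.4992) (36.7165, 29.9043) (37.0479, 53) (34.4959, 53)]  |A|=226.9498
7. ⊥bis P1·P6 via (37.93,29.385): [(34.1473, 52.5956) (20.5437, 22.4992) (36.7165, 29.9043) (37.0479, 53) (34.4959, 53)]  |A|=226.9498
8. ⊥bis P1·P7 via (32.14,30.565): [(34.1473, 52.5956) (23.5574, 29.1666) (36.7368, 31.314) (37.0479, 53) (34.4959, 53)]  |A|=174.9249
9. canonical 5-gon: [(34.1473, 52.5956) (23.5574, 29.1666) (36.7368, 31.314) (37.0479, 53) (34.4959, 53)]
10. shoelace: 174.9249

Area of P1's cell: 174.9249 (5 vertices)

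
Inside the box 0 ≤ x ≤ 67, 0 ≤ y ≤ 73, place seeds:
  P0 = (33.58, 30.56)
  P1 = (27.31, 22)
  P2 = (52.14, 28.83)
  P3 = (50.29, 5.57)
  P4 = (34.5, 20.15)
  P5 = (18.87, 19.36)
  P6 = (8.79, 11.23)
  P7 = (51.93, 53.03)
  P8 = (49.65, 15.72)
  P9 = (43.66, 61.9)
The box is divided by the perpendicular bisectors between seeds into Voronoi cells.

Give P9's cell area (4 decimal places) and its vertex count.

1. box [0,67]×[0,73]: [(0, 0) (67, 0) (67, 73) (0, 73)]
2. ⊥bis P9·P0 via (38.62,46.23): [(0, 58.6515) (67, 37.102) (67, 73) (0, 73)]  |A|=1683.2568
3. ⊥bis P9·P1 via (35.485,41.95): [(0, 58.6515) (67, 37.102) (67, 73) (0, 73)]  |A|=1683.2568
4. ⊥bis P9·P2 via (47.9,45.365): [(0, 58.6515) (44.233, 44.4247) (67, 50.2627) (67, 73) (0, 73)]  |A|=1533.4418
5. ⊥bis P9·P3 via (46.975,33.735): [(0, 58.6515) (44.233, 44.4247) (67, 50.2627) (67, 73) (0, 73)]  |A|=1533.4418
6. ⊥bis P9·P4 via (39.08,41.025): [(0, 58.6515) (44.233, 44.4247) (67, 50.2627) (67, 73) (0, 73)]  |A|=1533.4418
7. ⊥bis P9·P5 via (31.265,40.63): [(0, 58.8495) (0.7585, 58.4075) (44.233, 44.4247) (67, 50.2627) (67, 73) (0, 73)]  |A|=1533.3667
8. ⊥bis P9·P6 via (26.225,36.565): [(0, 58.8495) (0.7585, 58.4075) (44.233, 44.4247) (67, 50.2627) (67, 73) (0, 73)]  |A|=1533.3667
9. ⊥bis P9·P7 via (47.795,57.465): [(0, 58.8495) (0.7585, 58.4075) (36.4823, 46.9176) (64.4571, 73) (0, 73)]  |A|=1102.2576
10. ⊥bis P9·P8 via (46.655,38.81): [(0, 58.8495) (0.7585, 58.4075) (36.4823, 46.9176) (64.4571, 73) (0, 73)]  |A|=1102.2576
11. canonical 5-gon: [(0, 58.8495) (0.7585, 58.4075) (36.4823, 46.9176) (64.4571, 73) (0, 73)]
12. shoelace: 1102.2576

Area of P9's cell: 1102.2576 (5 vertices)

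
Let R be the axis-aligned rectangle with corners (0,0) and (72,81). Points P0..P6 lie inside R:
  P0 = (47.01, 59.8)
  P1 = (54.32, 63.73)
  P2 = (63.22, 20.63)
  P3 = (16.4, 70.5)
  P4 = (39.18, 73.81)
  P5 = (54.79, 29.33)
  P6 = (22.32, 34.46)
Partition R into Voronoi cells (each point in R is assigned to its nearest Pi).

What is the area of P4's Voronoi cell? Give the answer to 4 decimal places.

Area of P4's cell: 373.3444

1. box [0,72]×[0,81]: [(0, 0) (72, 0) (72, 81) (0, 81)]
2. ⊥bis P4·P0 via (43.095,66.805): [(0, 42.7198) (68.4937, 81) (0, 81)]  |A|=1310.9771
3. ⊥bis P4·P1 via (46.75,68.77): [(0, 42.7198) (46.8324, 68.8938) (54.8926, 81) (0, 81)]  |A|=1228.6479
4. ⊥bis P4·P2 via (51.2,47.22): [(0, 42.7198) (46.8324, 68.8938) (54.8926, 81) (0, 81)]  |A|=1228.6479
5. ⊥bis P4·P3 via (27.79,72.155): [(29.6585, 59.2955) (46.8324, 68.8938) (54.8926, 81) (26.5048, 81)]  |A|=373.3444
6. ⊥bis P4·P5 via (46.985,51.57): [(29.6585, 59.2955) (46.8324, 68.8938) (54.8926, 81) (26.5048, 81)]  |A|=373.3444
7. ⊥bis P4·P6 via (30.75,54.135): [(29.6585, 59.2955) (46.8324, 68.8938) (54.8926, 81) (26.5048, 81)]  |A|=373.3444
8. canonical 4-gon: [(29.6585, 59.2955) (46.8324, 68.8938) (54.8926, 81) (26.5048, 81)]
9. shoelace: 373.3444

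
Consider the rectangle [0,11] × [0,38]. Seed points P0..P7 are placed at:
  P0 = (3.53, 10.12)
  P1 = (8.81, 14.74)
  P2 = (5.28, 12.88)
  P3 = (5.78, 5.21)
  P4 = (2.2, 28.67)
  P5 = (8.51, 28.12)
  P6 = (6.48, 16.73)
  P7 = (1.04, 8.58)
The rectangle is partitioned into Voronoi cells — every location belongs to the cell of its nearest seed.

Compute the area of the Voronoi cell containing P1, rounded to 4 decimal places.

Area of P1's cell: 27.1119

1. box [0,11]×[0,38]: [(0, 0) (11, 0) (11, 38) (0, 38)]
2. ⊥bis P1·P0 via (6.17,12.43): [(0, 19.4814) (11, 6.91) (11, 38) (0, 38)]  |A|=272.8471
3. ⊥bis P1·P2 via (7.045,13.81): [(0, 27.1803) (10.1973, 7.8273) (11, 6.91) (11, 38) (0, 38)]  |A|=233.5928
4. ⊥bis P1·P3 via (7.295,9.975): [(0, 27.1803) (9.422, 9.2987) (11, 8.797) (11, 38) (0, 38)]  |A|=231.8691
5. ⊥bis P1·P4 via (5.505,21.705): [(3.4091, 20.7104) (9.422, 9.2987) (11, 8.797) (11, 24.3125)]  |A|=66.3835
6. ⊥bis P1·P5 via (8.66,21.43): [(4.7402, 21.3421) (3.4091, 20.7104) (9.422, 9.2987) (11, 8.797) (11, 21.4825)]  |A|=57.526
7. ⊥bis P1·P6 via (7.645,15.735): [(6.6466, 14.5661) (9.422, 9.2987) (11, 8.797) (11, 19.6632)]  |A|=27.1119
8. ⊥bis P1·P7 via (4.925,11.66): [(6.6466, 14.5661) (9.422, 9.2987) (11, 8.797) (11, 19.6632)]  |A|=27.1119
9. canonical 4-gon: [(6.6466, 14.5661) (9.422, 9.2987) (11, 8.797) (11, 19.6632)]
10. shoelace: 27.1119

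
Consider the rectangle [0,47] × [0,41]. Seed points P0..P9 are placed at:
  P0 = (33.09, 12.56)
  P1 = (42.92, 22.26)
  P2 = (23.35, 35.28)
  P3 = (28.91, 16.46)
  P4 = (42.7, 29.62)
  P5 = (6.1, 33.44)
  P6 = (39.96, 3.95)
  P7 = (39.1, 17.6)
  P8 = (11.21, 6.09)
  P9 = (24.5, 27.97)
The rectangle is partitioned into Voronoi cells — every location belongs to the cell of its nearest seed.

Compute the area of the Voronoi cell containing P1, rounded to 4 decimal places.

Area of P1's cell: 71.7975

1. box [0,47]×[0,41]: [(0, 0) (47, 0) (47, 41) (0, 41)]
2. ⊥bis P1·P0 via (38.005,17.41): [(47, 8.2944) (47, 41) (14.727, 41)]  |A|=527.7536
3. ⊥bis P1·P2 via (33.135,28.77): [(30.5819, 24.9326) (47, 8.2944) (47, 41) (41.2717, 41)]  |A|=314.5008
4. ⊥bis P1·P3 via (35.915,19.36): [(32.4473, 27.7363) (35.7952, 19.6494) (47, 8.2944) (47, 41) (41.2717, 41)]  |A|=302.265
5. ⊥bis P1·P4 via (42.81,25.94): [(33.3085, 25.656) (35.7952, 19.6494) (47, 8.2944) (47, 26.0652)]  |A|=141.1874
6. ⊥bis P1·P5 via (24.51,27.85): [(33.3085, 25.656) (35.7952, 19.6494) (47, 8.2944) (47, 26.0652)]  |A|=141.1874
7. ⊥bis P1·P6 via (41.44,13.105): [(33.3085, 25.656) (35.7952, 19.6494) (42.4074, 12.9486) (47, 12.2062) (47, 26.0652)]  |A|=132.2049
8. ⊥bis P1·P7 via (41.01,19.93): [(33.9997, 25.6766) (47, 15.0197) (47, 26.0652)]  |A|=71.7975
9. ⊥bis P1·P8 via (27.065,14.175): [(33.9997, 25.6766) (47, 15.0197) (47, 26.0652)]  |A|=71.7975
10. ⊥bis P1·P9 via (33.71,25.115): [(33.9997, 25.6766) (47, 15.0197) (47, 26.0652)]  |A|=71.7975
11. canonical 3-gon: [(33.9997, 25.6766) (47, 15.0197) (47, 26.0652)]
12. shoelace: 71.7975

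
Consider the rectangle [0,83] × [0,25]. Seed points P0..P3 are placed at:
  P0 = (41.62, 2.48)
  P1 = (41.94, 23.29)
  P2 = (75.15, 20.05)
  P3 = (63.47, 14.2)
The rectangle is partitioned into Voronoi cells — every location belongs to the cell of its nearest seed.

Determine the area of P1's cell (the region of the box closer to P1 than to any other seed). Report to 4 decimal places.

Area of P1's cell: 626.6558

1. box [0,83]×[0,25]: [(0, 0) (83, 0) (83, 25) (0, 25)]
2. ⊥bis P1·P0 via (41.78,12.885): [(0, 13.5275) (83, 12.2512) (83, 25) (0, 25)]  |A|=1005.1876
3. ⊥bis P1·P2 via (58.545,21.67): [(0, 13.5275) (57.6641, 12.6407) (58.8699, 25) (0, 25)]  |A|=694.5707
4. ⊥bis P1·P3 via (52.705,18.745): [(0, 13.5275) (50.1764, 12.7559) (55.3459, 25) (0, 25)]  |A|=626.6558
5. canonical 4-gon: [(0, 13.5275) (50.1764, 12.7559) (55.3459, 25) (0, 25)]
6. shoelace: 626.6558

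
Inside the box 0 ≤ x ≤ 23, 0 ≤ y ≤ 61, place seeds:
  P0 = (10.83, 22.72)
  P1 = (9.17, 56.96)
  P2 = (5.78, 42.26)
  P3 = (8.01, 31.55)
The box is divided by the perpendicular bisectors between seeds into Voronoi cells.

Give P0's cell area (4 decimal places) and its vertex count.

Area of P0's cell: 639.3835 (4 vertices)

1. box [0,23]×[0,61]: [(0, 0) (23, 0) (23, 61) (0, 61)]
2. ⊥bis P0·P1 via (10,39.84): [(0, 39.3552) (0, 0) (23, 0) (23, 40.4703)]  |A|=917.9926
3. ⊥bis P0·P2 via (8.305,32.49): [(0, 30.3436) (0, 0) (23, 0) (23, 36.2878)]  |A|=766.2618
4. ⊥bis P0·P3 via (9.42,27.135): [(0, 24.1266) (0, 0) (23, 0) (23, 31.472)]  |A|=639.3835
5. canonical 4-gon: [(0, 24.1266) (0, 0) (23, 0) (23, 31.472)]
6. shoelace: 639.3835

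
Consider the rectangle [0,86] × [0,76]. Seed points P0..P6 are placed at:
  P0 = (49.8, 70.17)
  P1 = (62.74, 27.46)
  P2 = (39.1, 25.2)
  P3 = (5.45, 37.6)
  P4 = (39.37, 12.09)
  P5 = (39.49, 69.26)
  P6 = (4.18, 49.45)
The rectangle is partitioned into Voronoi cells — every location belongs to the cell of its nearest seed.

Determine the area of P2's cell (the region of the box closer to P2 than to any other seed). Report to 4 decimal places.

Area of P2's cell: 787.0739

1. box [0,86]×[0,76]: [(0, 0) (86, 0) (86, 76) (0, 76)]
2. ⊥bis P2·P0 via (44.45,47.685): [(0, 58.2613) (0, 0) (86, 0) (86, 37.7987)]  |A|=4130.5807
3. ⊥bis P2·P1 via (50.92,26.33): [(48.9815, 46.6068) (0, 58.2613) (0, 0) (53.4372, 0)]  |A|=2672.1303
4. ⊥bis P2·P3 via (22.275,31.4): [(48.9815, 46.6068) (29.5798, 51.2232) (10.7041, 0) (53.4372, 0)]  |A|=1536.3018
5. ⊥bis P2·P4 via (39.235,18.645): [(51.6303, 18.9003) (48.9815, 46.6068) (29.5798, 51.2232) (17.4092, 18.1955)]  |A|=823.4961
6. ⊥bis P2·P5 via (39.295,47.23): [(51.6303, 18.9003) (48.9815, 46.6068) (46.6353, 47.165) (28.1447, 47.3287) (17.4092, 18.1955)]  |A|=787.3731
7. ⊥bis P2·P6 via (21.64,37.325): [(51.6303, 18.9003) (48.9815, 46.6068) (46.6353, 47.165) (28.5843, 47.3248) (27.6447, 45.9717) (17.4092, 18.1955)]  |A|=787.0739
8. canonical 6-gon: [(51.6303, 18.9003) (48.9815, 46.6068) (46.6353, 47.165) (28.5843, 47.3248) (27.6447, 45.9717) (17.4092, 18.1955)]
9. shoelace: 787.0739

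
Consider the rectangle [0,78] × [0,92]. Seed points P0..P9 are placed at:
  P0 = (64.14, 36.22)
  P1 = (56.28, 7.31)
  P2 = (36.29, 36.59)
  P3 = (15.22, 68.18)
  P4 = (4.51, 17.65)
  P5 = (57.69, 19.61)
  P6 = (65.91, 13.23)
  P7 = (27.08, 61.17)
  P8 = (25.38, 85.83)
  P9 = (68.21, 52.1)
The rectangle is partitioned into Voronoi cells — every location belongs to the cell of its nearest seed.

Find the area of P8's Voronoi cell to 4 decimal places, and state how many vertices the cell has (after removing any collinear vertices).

1. box [0,78]×[0,92]: [(0, 0) (78, 0) (78, 92) (0, 92)]
2. ⊥bis P8·P0 via (44.76,61.025): [(0, 26.0543) (78, 86.9952) (78, 92) (0, 92)]  |A|=2767.0698
3. ⊥bis P8·P1 via (40.83,46.57): [(0, 30.5022) (11.4706, 35.0162) (78, 86.9952) (78, 92) (0, 92)]  |A|=2741.5599
4. ⊥bis P8·P2 via (30.835,61.21): [(0, 54.378) (50.6027, 65.5899) (78, 86.9952) (78, 92) (0, 92)]  |A|=2050.442
5. ⊥bis P8·P3 via (20.3,77.005): [(0, 88.6904) (43.041, 63.9144) (50.6027, 65.5899) (78, 86.9952) (78, 92) (0, 92)]  |A|=1312.0208
6. ⊥bis P8·P4 via (14.945,51.74): [(0, 88.6904) (43.041, 63.9144) (50.6027, 65.5899) (78, 86.9952) (78, 92) (0, 92)]  |A|=1312.0208
7. ⊥bis P8·P5 via (41.535,52.72): [(0, 88.6904) (43.041, 63.9144) (50.6027, 65.5899) (78, 86.9952) (78, 92) (0, 92)]  |A|=1312.0208
8. ⊥bis P8·P6 via (45.645,49.53): [(0, 88.6904) (43.041, 63.9144) (50.6027, 65.5899) (78, 86.9952) (78, 92) (0, 92)]  |A|=1312.0208
9. ⊥bis P8·P7 via (26.23,73.5): [(0, 88.6904) (26.3719, 73.5098) (64.0655, 76.1083) (78, 86.9952) (78, 92) (0, 92)]  |A|=1081.0313
10. ⊥bis P8·P9 via (46.795,68.965): [(0, 88.6904) (26.3719, 73.5098) (51.7521, 75.2594) (64.9358, 92) (0, 92)]  |A|=844.884
11. canonical 5-gon: [(0, 88.6904) (26.3719, 73.5098) (51.7521, 75.2594) (64.9358, 92) (0, 92)]
12. shoelace: 844.884

Area of P8's cell: 844.8840 (5 vertices)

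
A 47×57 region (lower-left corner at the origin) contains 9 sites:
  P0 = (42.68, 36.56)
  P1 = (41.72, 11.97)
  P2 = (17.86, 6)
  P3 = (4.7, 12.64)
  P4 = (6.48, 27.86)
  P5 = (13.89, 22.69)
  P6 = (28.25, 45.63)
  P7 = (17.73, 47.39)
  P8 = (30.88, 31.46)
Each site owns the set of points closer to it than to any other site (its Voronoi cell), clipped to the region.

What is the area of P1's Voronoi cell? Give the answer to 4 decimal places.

1. box [0,47]×[0,57]: [(0, 0) (47, 0) (47, 57) (0, 57)]
2. ⊥bis P1·P0 via (42.2,24.265): [(0, 25.9125) (0, 0) (47, 0) (47, 24.0776)]  |A|=1174.7675
3. ⊥bis P1·P2 via (29.79,8.985): [(25.8067, 24.905) (32.0381, 0) (47, 0) (47, 24.0776)]  |A|=441.4551
4. ⊥bis P1·P3 via (23.21,12.305): [(25.8067, 24.905) (32.0381, 0) (47, 0) (47, 24.0776)]  |A|=441.4551
5. ⊥bis P1·P4 via (24.1,19.915): [(26.3406, 24.8842) (26.0006, 24.13) (32.0381, 0) (47, 0) (47, 24.0776)]  |A|=441.2502
6. ⊥bis P1·P5 via (27.805,17.33): [(30.65, 24.7159) (27.7426, 17.1679) (32.0381, 0) (47, 0) (47, 24.0776)]  |A|=422.9013
7. ⊥bis P1·P6 via (34.985,28.8): [(30.65, 24.7159) (27.7426, 17.1679) (32.0381, 0) (47, 0) (47, 24.0776)]  |A|=422.9013
8. ⊥bis P1·P7 via (29.725,29.68): [(30.65, 24.7159) (27.7426, 17.1679) (32.0381, 0) (47, 0) (47, 24.0776)]  |A|=422.9013
9. ⊥bis P1·P8 via (36.3,21.715): [(40.9711, 24.313) (27.7892, 16.9814) (32.0381, 0) (47, 0) (47, 24.0776)]  |A|=381.9639
10. canonical 5-gon: [(40.9711, 24.313) (27.7892, 16.9814) (32.0381, 0) (47, 0) (47, 24.0776)]
11. shoelace: 381.9639

Area of P1's cell: 381.9639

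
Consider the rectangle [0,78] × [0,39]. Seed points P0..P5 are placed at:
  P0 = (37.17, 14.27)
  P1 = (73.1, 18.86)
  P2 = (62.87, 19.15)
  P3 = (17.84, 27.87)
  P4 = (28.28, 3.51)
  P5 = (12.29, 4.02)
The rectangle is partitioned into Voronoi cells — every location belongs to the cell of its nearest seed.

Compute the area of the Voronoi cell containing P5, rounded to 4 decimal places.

Area of P5's cell: 348.3578

1. box [0,78]×[0,39]: [(0, 0) (78, 0) (78, 39) (0, 39)]
2. ⊥bis P5·P0 via (24.73,9.145): [(0, 0) (28.4975, 0) (12.4304, 39) (0, 39)]  |A|=798.0949
3. ⊥bis P5·P1 via (42.695,11.44): [(0, 0) (28.4975, 0) (12.4304, 39) (0, 39)]  |A|=798.0949
4. ⊥bis P5·P2 via (37.58,11.585): [(0, 0) (28.4975, 0) (12.4304, 39) (0, 39)]  |A|=798.0949
5. ⊥bis P5·P3 via (15.065,15.945): [(0, 19.4507) (0, 0) (28.4975, 0) (22.6563, 14.1785)]  |A|=422.3663
6. ⊥bis P5·P4 via (20.285,3.765): [(20.6322, 14.6495) (0, 19.4507) (0, 0) (20.1649, 0)]  |A|=348.3578
7. canonical 4-gon: [(20.6322, 14.6495) (0, 19.4507) (0, 0) (20.1649, 0)]
8. shoelace: 348.3578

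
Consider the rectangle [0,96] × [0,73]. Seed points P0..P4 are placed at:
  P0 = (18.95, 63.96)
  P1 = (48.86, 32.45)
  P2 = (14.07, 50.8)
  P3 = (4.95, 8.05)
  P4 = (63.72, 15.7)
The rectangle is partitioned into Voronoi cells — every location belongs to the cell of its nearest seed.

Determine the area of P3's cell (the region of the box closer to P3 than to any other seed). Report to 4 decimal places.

Area of P3's cell: 867.4808

1. box [0,96]×[0,73]: [(0, 0) (96, 0) (96, 73) (0, 73)]
2. ⊥bis P3·P0 via (11.95,36.005): [(0, 38.9973) (0, 0) (96, 0) (96, 14.9587)]  |A|=2589.8873
3. ⊥bis P3·P1 via (26.905,20.25): [(19.1524, 34.2015) (0, 38.9973) (0, 0) (38.1576, 0)]  |A|=1025.969
4. ⊥bis P3·P2 via (9.51,29.425): [(23.4604, 26.4489) (0, 31.4538) (0, 0) (38.1576, 0)]  |A|=873.5721
5. ⊥bis P3·P4 via (34.335,11.875): [(35.1843, 5.3507) (23.4604, 26.4489) (0, 31.4538) (0, 0) (35.8808, 0)]  |A|=867.4808
6. canonical 5-gon: [(35.1843, 5.3507) (23.4604, 26.4489) (0, 31.4538) (0, 0) (35.8808, 0)]
7. shoelace: 867.4808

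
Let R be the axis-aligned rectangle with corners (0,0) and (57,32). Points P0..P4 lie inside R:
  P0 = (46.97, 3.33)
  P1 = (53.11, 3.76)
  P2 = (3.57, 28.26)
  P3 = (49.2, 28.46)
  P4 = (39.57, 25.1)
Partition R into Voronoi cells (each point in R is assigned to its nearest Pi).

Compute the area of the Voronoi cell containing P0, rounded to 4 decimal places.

Area of P0's cell: 349.8096

1. box [0,57]×[0,32]: [(0, 0) (57, 0) (57, 32) (0, 32)]
2. ⊥bis P0·P1 via (50.04,3.545): [(0, 0) (50.2883, 0) (48.0472, 32) (0, 32)]  |A|=1573.3678
3. ⊥bis P0·P2 via (25.27,15.795): [(16.197, 0) (50.2883, 0) (48.0472, 32) (34.5785, 32)]  |A|=760.9596
4. ⊥bis P0·P3 via (48.085,15.895): [(26.4312, 17.8165) (16.197, 0) (50.2883, 0) (49.1819, 15.7977)]  |A|=482.2813
5. ⊥bis P0·P4 via (43.27,14.215): [(48.186, 15.886) (19.7748, 6.2286) (16.197, 0) (50.2883, 0) (49.1819, 15.7977)]  |A|=349.8096
6. canonical 5-gon: [(48.186, 15.886) (19.7748, 6.2286) (16.197, 0) (50.2883, 0) (49.1819, 15.7977)]
7. shoelace: 349.8096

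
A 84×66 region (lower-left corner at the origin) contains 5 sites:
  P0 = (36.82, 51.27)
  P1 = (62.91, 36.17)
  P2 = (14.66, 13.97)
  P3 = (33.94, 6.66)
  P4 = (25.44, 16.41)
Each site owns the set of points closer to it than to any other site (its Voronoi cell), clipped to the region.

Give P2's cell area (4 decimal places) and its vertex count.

1. box [0,84]×[0,66]: [(0, 0) (84, 0) (84, 66) (0, 66)]
2. ⊥bis P2·P0 via (25.74,32.62): [(0, 47.9122) (0, 0) (80.6464, 0)]  |A|=1931.9727
3. ⊥bis P2·P1 via (38.785,25.07): [(38.9117, 24.7947) (0, 47.9122) (0, 0) (50.3198, 0)]  |A|=1556.0033
4. ⊥bis P2·P3 via (24.3,10.315): [(31.4669, 29.2176) (0, 47.9122) (0, 0) (20.3891, 0)]  |A|=1051.6846
5. ⊥bis P2·P4 via (20.05,15.19): [(22.3297, 5.1183) (14.6078, 39.2336) (0, 47.9122) (0, 0) (20.3891, 0)]  |A|=802.7791
6. canonical 5-gon: [(22.3297, 5.1183) (14.6078, 39.2336) (0, 47.9122) (0, 0) (20.3891, 0)]
7. shoelace: 802.7791

Area of P2's cell: 802.7791 (5 vertices)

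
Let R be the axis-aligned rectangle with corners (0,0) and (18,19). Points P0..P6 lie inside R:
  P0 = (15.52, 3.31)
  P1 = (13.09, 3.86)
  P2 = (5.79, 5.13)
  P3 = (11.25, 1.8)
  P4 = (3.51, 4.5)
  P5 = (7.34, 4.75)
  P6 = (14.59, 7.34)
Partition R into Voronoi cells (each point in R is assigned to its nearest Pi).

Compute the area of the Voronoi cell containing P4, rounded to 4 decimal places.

1. box [0,18]×[0,19]: [(0, 0) (18, 0) (18, 19) (0, 19)]
2. ⊥bis P4·P0 via (9.515,3.905): [(0, 0) (9.1281, 0) (11.0107, 19) (0, 19)]  |A|=191.3181
3. ⊥bis P4·P1 via (8.3,4.18): [(0, 0) (8.0208, 0) (9.2901, 19) (0, 19)]  |A|=164.4527
4. ⊥bis P4·P2 via (4.65,4.815): [(0, 0) (5.9805, 0) (0.7305, 19) (0, 19)]  |A|=63.7538
5. ⊥bis P4·P3 via (7.38,3.15): [(0, 0) (5.9805, 0) (0.7305, 19) (0, 19)]  |A|=63.7538
6. ⊥bis P4·P5 via (5.425,4.625): [(0, 0) (5.7269, 0) (5.6485, 1.2015) (0.7305, 19) (0, 19)]  |A|=63.6014
7. ⊥bis P4·P6 via (9.05,5.92): [(0, 0) (5.7269, 0) (5.6485, 1.2015) (0.7305, 19) (0, 19)]  |A|=63.6014
8. canonical 5-gon: [(0, 0) (5.7269, 0) (5.6485, 1.2015) (0.7305, 19) (0, 19)]
9. shoelace: 63.6014

Area of P4's cell: 63.6014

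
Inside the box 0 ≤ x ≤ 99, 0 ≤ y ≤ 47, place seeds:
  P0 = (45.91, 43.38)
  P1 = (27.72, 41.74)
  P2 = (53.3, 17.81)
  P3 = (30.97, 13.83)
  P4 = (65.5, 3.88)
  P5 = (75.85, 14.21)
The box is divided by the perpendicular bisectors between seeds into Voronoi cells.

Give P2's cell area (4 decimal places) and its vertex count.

Area of P2's cell: 596.9536 (5 vertices)

1. box [0,99]×[0,47]: [(0, 0) (99, 0) (99, 47) (0, 47)]
2. ⊥bis P2·P0 via (49.605,30.595): [(0, 16.2586) (0, 0) (99, 0) (99, 44.8707)]  |A|=3025.9007
3. ⊥bis P2·P1 via (40.51,29.775): [(38.1912, 27.2963) (12.6556, 0) (99, 0) (99, 44.8707)]  |A|=2542.7074
4. ⊥bis P2·P3 via (42.135,15.82): [(39.9965, 27.818) (44.9547, 0) (99, 0) (99, 44.8707)]  |A|=2075.4806
5. ⊥bis P2·P4 via (59.4,10.845): [(97.8815, 44.5474) (39.9965, 27.818) (44.9547, 0) (47.0171, 0)]  |A|=892.5363
6. ⊥bis P2·P5 via (64.575,16.01): [(64.4576, 15.2745) (67.7402, 35.8363) (39.9965, 27.818) (44.9547, 0) (47.0171, 0)]  |A|=596.9536
7. canonical 5-gon: [(64.4576, 15.2745) (67.7402, 35.8363) (39.9965, 27.818) (44.9547, 0) (47.0171, 0)]
8. shoelace: 596.9536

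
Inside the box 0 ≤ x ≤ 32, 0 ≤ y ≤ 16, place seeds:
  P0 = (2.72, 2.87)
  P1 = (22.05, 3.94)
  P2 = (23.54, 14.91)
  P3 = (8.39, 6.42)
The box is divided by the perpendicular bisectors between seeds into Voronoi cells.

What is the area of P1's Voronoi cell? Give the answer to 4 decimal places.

Area of P1's cell: 156.2657

1. box [0,32]×[0,16]: [(0, 0) (32, 0) (32, 16) (0, 16)]
2. ⊥bis P1·P0 via (12.385,3.405): [(12.5735, 0) (32, 0) (32, 16) (11.6878, 16)]  |A|=317.9097
3. ⊥bis P1·P2 via (22.795,9.425): [(11.9704, 10.8953) (12.5735, 0) (32, 0) (32, 8.1747)]  |A|=187.6968
4. ⊥bis P1·P3 via (15.22,5.18): [(16.1544, 10.327) (14.2796, 0) (32, 0) (32, 8.1747)]  |A|=156.2657
5. canonical 4-gon: [(16.1544, 10.327) (14.2796, 0) (32, 0) (32, 8.1747)]
6. shoelace: 156.2657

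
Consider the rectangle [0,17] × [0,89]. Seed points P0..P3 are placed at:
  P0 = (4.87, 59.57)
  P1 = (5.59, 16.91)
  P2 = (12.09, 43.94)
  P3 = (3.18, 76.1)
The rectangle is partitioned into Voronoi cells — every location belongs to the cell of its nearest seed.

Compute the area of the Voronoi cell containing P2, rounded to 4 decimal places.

1. box [0,17]×[0,89]: [(0, 0) (17, 0) (17, 89) (0, 89)]
2. ⊥bis P2·P0 via (8.48,51.755): [(0, 47.8378) (0, 0) (17, 0) (17, 55.6907)]  |A|=879.9921
3. ⊥bis P2·P1 via (8.84,30.425): [(0, 47.8378) (0, 32.5508) (17, 28.4627) (17, 55.6907)]  |A|=361.3771
4. ⊥bis P2·P3 via (7.635,60.02): [(0, 47.8378) (0, 32.5508) (17, 28.4627) (17, 55.6907)]  |A|=361.3771
5. canonical 4-gon: [(0, 47.8378) (0, 32.5508) (17, 28.4627) (17, 55.6907)]
6. shoelace: 361.3771

Area of P2's cell: 361.3771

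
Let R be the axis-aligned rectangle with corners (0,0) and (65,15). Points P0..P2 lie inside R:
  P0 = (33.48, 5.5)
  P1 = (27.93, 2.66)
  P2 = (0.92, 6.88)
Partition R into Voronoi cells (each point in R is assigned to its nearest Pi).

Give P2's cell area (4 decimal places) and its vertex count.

1. box [0,65]×[0,15]: [(0, 0) (65, 0) (65, 15) (0, 15)]
2. ⊥bis P2·P0 via (17.2,6.19): [(0, 0) (16.9376, 0) (17.5734, 15) (0, 15)]  |A|=258.8328
3. ⊥bis P2·P1 via (14.425,4.77): [(0, 0) (13.6797, 0) (16.0233, 15) (0, 15)]  |A|=222.773
4. canonical 4-gon: [(0, 0) (13.6797, 0) (16.0233, 15) (0, 15)]
5. shoelace: 222.773

Area of P2's cell: 222.7730 (4 vertices)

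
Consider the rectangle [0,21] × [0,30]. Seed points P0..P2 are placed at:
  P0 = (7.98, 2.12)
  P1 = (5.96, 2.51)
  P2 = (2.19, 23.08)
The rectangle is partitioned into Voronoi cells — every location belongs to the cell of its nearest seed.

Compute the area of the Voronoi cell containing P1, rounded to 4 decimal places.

Area of P1's cell: 100.0426

1. box [0,21]×[0,30]: [(0, 0) (21, 0) (21, 30) (0, 30)]
2. ⊥bis P1·P0 via (6.97,2.315): [(0, 0) (6.523, 0) (12.3151, 30) (0, 30)]  |A|=282.5725
3. ⊥bis P1·P2 via (4.075,12.795): [(0, 12.0481) (0, 0) (6.523, 0) (9.1738, 13.7295)]  |A|=100.0426
4. canonical 4-gon: [(0, 12.0481) (0, 0) (6.523, 0) (9.1738, 13.7295)]
5. shoelace: 100.0426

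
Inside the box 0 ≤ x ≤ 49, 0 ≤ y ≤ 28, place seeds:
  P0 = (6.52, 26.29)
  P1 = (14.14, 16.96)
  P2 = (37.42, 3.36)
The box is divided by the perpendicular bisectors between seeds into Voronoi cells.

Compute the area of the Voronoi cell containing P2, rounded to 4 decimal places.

Area of P2's cell: 587.3476

1. box [0,49]×[0,28]: [(0, 0) (49, 0) (49, 28) (0, 28)]
2. ⊥bis P2·P0 via (21.97,14.825): [(10.9688, 0) (49, 0) (49, 28) (31.7468, 28)]  |A|=773.9818
3. ⊥bis P2·P1 via (25.78,10.16): [(19.8446, 0) (49, 0) (49, 28) (36.202, 28)]  |A|=587.3476
4. canonical 4-gon: [(19.8446, 0) (49, 0) (49, 28) (36.202, 28)]
5. shoelace: 587.3476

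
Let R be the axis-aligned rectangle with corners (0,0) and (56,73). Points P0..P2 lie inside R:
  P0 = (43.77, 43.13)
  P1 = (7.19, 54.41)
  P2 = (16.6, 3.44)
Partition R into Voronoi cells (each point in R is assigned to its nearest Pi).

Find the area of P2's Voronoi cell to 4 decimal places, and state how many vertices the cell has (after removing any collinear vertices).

1. box [0,56]×[0,73]: [(0, 0) (56, 0) (56, 73) (0, 73)]
2. ⊥bis P2·P0 via (30.185,23.285): [(0, 43.9483) (0, 0) (56, 0) (56, 5.6132)]  |A|=1387.7222
3. ⊥bis P2·P1 via (11.895,28.925): [(19.8112, 30.3865) (0, 26.729) (0, 0) (56, 0) (56, 5.6132)]  |A|=1217.1547
4. canonical 5-gon: [(19.8112, 30.3865) (0, 26.729) (0, 0) (56, 0) (56, 5.6132)]
5. shoelace: 1217.1547

Area of P2's cell: 1217.1547 (5 vertices)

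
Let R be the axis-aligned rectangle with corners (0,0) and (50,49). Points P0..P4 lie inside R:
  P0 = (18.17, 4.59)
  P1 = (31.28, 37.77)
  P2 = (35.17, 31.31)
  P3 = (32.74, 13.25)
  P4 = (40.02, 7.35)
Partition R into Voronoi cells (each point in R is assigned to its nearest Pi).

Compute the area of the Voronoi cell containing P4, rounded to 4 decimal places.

1. box [0,50]×[0,49]: [(0, 0) (50, 0) (50, 49) (0, 49)]
2. ⊥bis P4·P0 via (29.095,5.97): [(29.8491, 0) (50, 0) (50, 49) (23.6596, 49)]  |A|=1139.0359
3. ⊥bis P4·P1 via (35.65,22.56): [(27.3024, 20.1616) (29.8491, 0) (50, 0) (50, 26.6829)]  |A|=505.9569
4. ⊥bis P4·P2 via (37.595,19.33): [(27.6614, 17.3192) (29.8491, 0) (50, 0) (50, 21.841)]  |A|=418.4479
5. ⊥bis P4·P3 via (36.38,10.3): [(44.896, 20.8079) (29.6041, 1.9393) (29.8491, 0) (50, 0) (50, 21.841)]  |A|=282.5256
6. canonical 5-gon: [(44.896, 20.8079) (29.6041, 1.9393) (29.8491, 0) (50, 0) (50, 21.841)]
7. shoelace: 282.5256

Area of P4's cell: 282.5256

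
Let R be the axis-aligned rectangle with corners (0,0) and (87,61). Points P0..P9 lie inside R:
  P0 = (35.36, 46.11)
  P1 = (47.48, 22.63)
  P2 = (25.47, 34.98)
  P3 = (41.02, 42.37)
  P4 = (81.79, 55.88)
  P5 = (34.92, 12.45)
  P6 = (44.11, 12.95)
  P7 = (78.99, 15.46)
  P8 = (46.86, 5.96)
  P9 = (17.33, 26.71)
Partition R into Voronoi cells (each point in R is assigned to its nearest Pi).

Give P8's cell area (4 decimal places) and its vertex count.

1. box [0,87]×[0,61]: [(0, 0) (87, 0) (87, 61) (0, 61)]
2. ⊥bis P8·P0 via (41.11,26.035): [(0, 14.26) (0, 0) (87, 0) (87, 39.1791)]  |A|=2324.6015
3. ⊥bis P8·P1 via (47.17,14.295): [(5.5292, 15.8437) (0, 14.26) (0, 0) (87, 0) (87, 12.8136)]  |A|=1250.5934
4. ⊥bis P8·P2 via (36.165,20.47): [(28.7184, 14.9813) (8.3932, 0) (87, 0) (87, 12.8136)]  |A|=962.214
5. ⊥bis P8·P3 via (43.94,24.165): [(28.7184, 14.9813) (8.3932, 0) (87, 0) (87, 12.8136)]  |A|=962.214
6. ⊥bis P8·P4 via (64.325,30.92): [(28.7184, 14.9813) (8.3932, 0) (87, 0) (87, 12.8136)]  |A|=962.214
7. ⊥bis P8·P5 via (40.89,9.205): [(43.7263, 14.4231) (35.8866, 0) (87, 0) (87, 12.8136)]  |A|=645.8527
8. ⊥bis P8·P6 via (45.485,9.455): [(56.8704, 13.9342) (39.813, 7.2235) (35.8866, 0) (87, 0) (87, 12.8136)]  |A|=597.5803
9. ⊥bis P8·P7 via (62.925,10.71): [(62.0284, 13.7424) (56.8704, 13.9342) (39.813, 7.2235) (35.8866, 0) (66.0917, 0)]  |A|=293.9269
10. ⊥bis P8·P9 via (32.095,16.335): [(62.0284, 13.7424) (56.8704, 13.9342) (39.813, 7.2235) (35.8866, 0) (66.0917, 0)]  |A|=293.9269
11. canonical 5-gon: [(62.0284, 13.7424) (56.8704, 13.9342) (39.813, 7.2235) (35.8866, 0) (66.0917, 0)]
12. shoelace: 293.9269

Area of P8's cell: 293.9269 (5 vertices)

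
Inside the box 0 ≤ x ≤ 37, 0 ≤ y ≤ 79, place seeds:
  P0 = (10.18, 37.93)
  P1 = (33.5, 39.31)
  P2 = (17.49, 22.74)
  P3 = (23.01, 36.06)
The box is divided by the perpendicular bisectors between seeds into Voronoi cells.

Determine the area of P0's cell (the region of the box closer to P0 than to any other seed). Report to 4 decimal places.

Area of P0's cell: 952.1355

1. box [0,37]×[0,79]: [(0, 0) (37, 0) (37, 79) (0, 79)]
2. ⊥bis P0·P1 via (21.84,38.62): [(0, 0) (24.1254, 0) (19.4504, 79) (0, 79)]  |A|=1721.246
3. ⊥bis P0·P2 via (13.835,30.335): [(0, 23.6771) (22.095, 34.31) (19.4504, 79) (0, 79)]  |A|=1045.8011
4. ⊥bis P0·P3 via (16.595,36.995): [(0, 23.6771) (15.7593, 31.261) (20.3938, 63.0585) (19.4504, 79) (0, 79)]  |A|=952.1355
5. canonical 5-gon: [(0, 23.6771) (15.7593, 31.261) (20.3938, 63.0585) (19.4504, 79) (0, 79)]
6. shoelace: 952.1355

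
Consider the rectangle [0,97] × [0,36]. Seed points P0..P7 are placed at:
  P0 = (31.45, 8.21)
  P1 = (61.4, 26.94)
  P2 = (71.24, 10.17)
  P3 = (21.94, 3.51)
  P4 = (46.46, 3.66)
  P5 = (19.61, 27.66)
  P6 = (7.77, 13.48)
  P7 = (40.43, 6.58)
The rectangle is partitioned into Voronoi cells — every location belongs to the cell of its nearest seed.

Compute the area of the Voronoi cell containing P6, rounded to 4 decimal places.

Area of P6's cell: 385.1726

1. box [0,97]×[0,36]: [(0, 0) (97, 0) (97, 36) (0, 36)]
2. ⊥bis P6·P0 via (19.61,10.845): [(0, 0) (17.1964, 0) (25.2083, 36) (0, 36)]  |A|=763.2846
3. ⊥bis P6·P1 via (34.585,20.21): [(0, 0) (17.1964, 0) (25.2083, 36) (0, 36)]  |A|=763.2846
4. ⊥bis P6·P2 via (39.505,11.825): [(0, 0) (17.1964, 0) (25.2083, 36) (0, 36)]  |A|=763.2846
5. ⊥bis P6·P3 via (14.855,8.495): [(0, 0) (8.8779, 0) (21.0449, 17.2925) (25.2083, 36) (0, 36)]  |A|=691.3608
6. ⊥bis P6·P4 via (27.115,8.57): [(0, 0) (8.8779, 0) (21.0449, 17.2925) (25.2083, 36) (0, 36)]  |A|=691.3608
7. ⊥bis P6·P5 via (13.69,20.57): [(0, 32.0009) (0, 0) (8.8779, 0) (19.7757, 15.4886)]  |A|=385.1726
8. ⊥bis P6·P7 via (24.1,10.03): [(0, 32.0009) (0, 0) (8.8779, 0) (19.7757, 15.4886)]  |A|=385.1726
9. canonical 4-gon: [(0, 32.0009) (0, 0) (8.8779, 0) (19.7757, 15.4886)]
10. shoelace: 385.1726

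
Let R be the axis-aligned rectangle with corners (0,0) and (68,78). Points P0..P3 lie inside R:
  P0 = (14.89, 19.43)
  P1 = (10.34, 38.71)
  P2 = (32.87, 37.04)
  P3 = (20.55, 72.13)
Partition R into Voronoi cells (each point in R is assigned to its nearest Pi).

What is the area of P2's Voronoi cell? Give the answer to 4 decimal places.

1. box [0,68]×[0,78]: [(0, 0) (68, 0) (68, 78) (0, 78)]
2. ⊥bis P2·P0 via (23.88,28.235): [(0, 52.6167) (51.534, 0) (68, 0) (68, 78) (0, 78)]  |A|=3948.2254
3. ⊥bis P2·P1 via (21.605,37.875): [(21.1008, 31.0726) (51.534, 0) (68, 0) (68, 78) (24.5792, 78)]  |A|=3103.7031
4. ⊥bis P2·P3 via (26.71,54.585): [(22.7403, 53.1912) (21.1008, 31.0726) (51.534, 0) (68, 0) (68, 69.0818)]  |A|=2363.2777
5. canonical 5-gon: [(22.7403, 53.1912) (21.1008, 31.0726) (51.534, 0) (68, 0) (68, 69.0818)]
6. shoelace: 2363.2777

Area of P2's cell: 2363.2777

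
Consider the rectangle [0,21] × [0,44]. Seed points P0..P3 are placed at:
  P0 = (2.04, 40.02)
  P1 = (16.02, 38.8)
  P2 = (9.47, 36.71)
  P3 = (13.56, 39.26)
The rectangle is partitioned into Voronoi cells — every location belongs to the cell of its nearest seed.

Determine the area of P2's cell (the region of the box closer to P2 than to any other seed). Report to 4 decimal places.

1. box [0,21]×[0,44]: [(0, 0) (21, 0) (21, 44) (0, 44)]
2. ⊥bis P2·P0 via (5.755,38.365): [(0, 25.4467) (0, 0) (21, 0) (21, 44) (8.2653, 44)]  |A|=847.3252
3. ⊥bis P2·P1 via (12.745,37.755): [(0, 25.4467) (0, 0) (21, 0) (21, 11.8841) (10.7523, 44) (8.2653, 44)]  |A|=682.7683
4. ⊥bis P2·P3 via (11.515,37.985): [(8.0567, 43.5318) (0, 25.4467) (0, 0) (21, 0) (21, 11.8841) (13.8841, 34.1852)]  |A|=668.2246
5. canonical 6-gon: [(8.0567, 43.5318) (0, 25.4467) (0, 0) (21, 0) (21, 11.8841) (13.8841, 34.1852)]
6. shoelace: 668.2246

Area of P2's cell: 668.2246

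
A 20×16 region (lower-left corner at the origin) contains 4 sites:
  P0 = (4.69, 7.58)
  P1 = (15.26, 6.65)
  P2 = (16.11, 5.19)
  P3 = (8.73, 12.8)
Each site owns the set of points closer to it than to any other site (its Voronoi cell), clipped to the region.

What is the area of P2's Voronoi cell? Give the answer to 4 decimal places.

Area of P2's cell: 56.8925

1. box [0,20]×[0,16]: [(0, 0) (20, 0) (20, 16) (0, 16)]
2. ⊥bis P2·P0 via (10.4,6.385): [(9.0637, 0) (20, 0) (20, 16) (12.4122, 16)]  |A|=148.1922
3. ⊥bis P2·P1 via (15.685,5.92): [(9.5559, 2.3517) (9.0637, 0) (20, 0) (20, 8.4322)]  |A|=56.8925
4. ⊥bis P2·P3 via (12.42,8.995): [(9.5559, 2.3517) (9.0637, 0) (20, 0) (20, 8.4322)]  |A|=56.8925
5. canonical 4-gon: [(9.5559, 2.3517) (9.0637, 0) (20, 0) (20, 8.4322)]
6. shoelace: 56.8925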